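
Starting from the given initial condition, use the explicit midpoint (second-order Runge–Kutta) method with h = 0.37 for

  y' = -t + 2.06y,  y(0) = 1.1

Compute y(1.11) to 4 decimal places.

8.2502

Midpoint: k1 = f(t_n, y_n); k2 = f(t_n + h/2, y_n + (h/2)·k1); y_{n+1} = y_n + h·k2.
t=0.000000, y=1.100000:
  k1 = f(0.000000, 1.100000) = 2.266000
  k2 = f(0.185000, 1.519210) = 2.944573
  y ← 1.100000 + 0.37·2.944573 = 2.189492
t=0.370000, y=2.189492:
  k1 = f(0.370000, 2.189492) = 4.140353
  k2 = f(0.555000, 2.955457) = 5.533242
  y ← 2.189492 + 0.37·5.533242 = 4.236791
t=0.740000, y=4.236791:
  k1 = f(0.740000, 4.236791) = 7.987790
  k2 = f(0.925000, 5.714533) = 10.846937
  y ← 4.236791 + 0.37·10.846937 = 8.250158
y(1.11) ≈ 8.2502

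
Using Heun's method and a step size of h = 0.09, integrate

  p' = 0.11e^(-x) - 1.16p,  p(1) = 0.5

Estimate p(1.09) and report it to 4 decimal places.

Heun: k1 = f(x_n, p_n); k2 = f(x_n + h, p_n + h·k1); p_{n+1} = p_n + (h/2)·(k1 + k2).
x=1.000000, p=0.500000:
  k1 = f(1.000000, 0.500000) = -0.539533
  k2 = f(1.090000, 0.451442) = -0.486689
  p ← 0.500000 + (0.09/2)·(-0.539533 + (-0.486689)) = 0.453820
p(1.09) ≈ 0.4538

0.4538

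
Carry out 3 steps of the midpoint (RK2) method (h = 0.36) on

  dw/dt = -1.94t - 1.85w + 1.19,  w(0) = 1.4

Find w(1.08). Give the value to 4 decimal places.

0.1101

Midpoint: k1 = f(t_n, w_n); k2 = f(t_n + h/2, w_n + (h/2)·k1); w_{n+1} = w_n + h·k2.
t=0.000000, w=1.400000:
  k1 = f(0.000000, 1.400000) = -1.400000
  k2 = f(0.180000, 1.148000) = -1.283000
  w ← 1.400000 + 0.36·(-1.283000) = 0.938120
t=0.360000, w=0.938120:
  k1 = f(0.360000, 0.938120) = -1.243922
  k2 = f(0.540000, 0.714214) = -1.178896
  w ← 0.938120 + 0.36·(-1.178896) = 0.513717
t=0.720000, w=0.513717:
  k1 = f(0.720000, 0.513717) = -1.157177
  k2 = f(0.900000, 0.305426) = -1.121037
  w ← 0.513717 + 0.36·(-1.121037) = 0.110144
w(1.08) ≈ 0.1101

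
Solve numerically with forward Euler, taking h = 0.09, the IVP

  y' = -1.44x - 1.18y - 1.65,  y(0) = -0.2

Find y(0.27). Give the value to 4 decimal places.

Euler: y_{n+1} = y_n + h·f(x_n, y_n).
x=0.000000, y=-0.200000: f=-1.414000 → y ← -0.200000 + 0.09·(-1.414000) = -0.327260
x=0.090000, y=-0.327260: f=-1.393433 → y ← -0.327260 + 0.09·(-1.393433) = -0.452669
x=0.180000, y=-0.452669: f=-1.375051 → y ← -0.452669 + 0.09·(-1.375051) = -0.576424
y(0.27) ≈ -0.5764

-0.5764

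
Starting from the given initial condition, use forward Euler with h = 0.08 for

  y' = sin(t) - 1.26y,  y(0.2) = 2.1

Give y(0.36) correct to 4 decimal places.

Euler: y_{n+1} = y_n + h·f(t_n, y_n).
t=0.200000, y=2.100000: f=-2.447331 → y ← 2.100000 + 0.08·(-2.447331) = 1.904214
t=0.280000, y=1.904214: f=-2.122953 → y ← 1.904214 + 0.08·(-2.122953) = 1.734377
y(0.36) ≈ 1.7344

1.7344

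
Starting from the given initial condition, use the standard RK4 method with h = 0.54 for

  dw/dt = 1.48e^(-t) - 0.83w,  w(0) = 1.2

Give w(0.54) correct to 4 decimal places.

1.2540

RK4: k1 = f(t_n, w_n); k2 = f(t_n + h/2, w_n + (h/2)·k1); k3 = f(t_n + h/2, w_n + (h/2)·k2); k4 = f(t_n + h, w_n + h·k3); w_{n+1} = w_n + (h/6)·(k1 + 2k2 + 2k3 + k4).
t=0.000000, w=1.200000:
  k1 = f(0.000000, 1.200000) = 0.484000
  k2 = f(0.270000, 1.330680) = 0.025337
  k3 = f(0.270000, 1.206841) = 0.128124
  k4 = f(0.540000, 1.269187) = -0.190958
  w ← 1.200000 + (0.54/6)·(k1 + 2k2 + 2k3 + k4) = 1.253997
w(0.54) ≈ 1.2540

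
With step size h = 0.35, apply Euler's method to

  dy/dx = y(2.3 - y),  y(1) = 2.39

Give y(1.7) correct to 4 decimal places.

Euler: y_{n+1} = y_n + h·f(x_n, y_n).
x=1.000000, y=2.390000: f=-0.215100 → y ← 2.390000 + 0.35·(-0.215100) = 2.314715
x=1.350000, y=2.314715: f=-0.034061 → y ← 2.314715 + 0.35·(-0.034061) = 2.302794
y(1.7) ≈ 2.3028

2.3028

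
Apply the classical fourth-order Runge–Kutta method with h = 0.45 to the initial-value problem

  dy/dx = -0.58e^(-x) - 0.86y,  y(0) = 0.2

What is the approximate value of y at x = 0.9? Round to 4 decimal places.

-0.1338

RK4: k1 = f(x_n, y_n); k2 = f(x_n + h/2, y_n + (h/2)·k1); k3 = f(x_n + h/2, y_n + (h/2)·k2); k4 = f(x_n + h, y_n + h·k3); y_{n+1} = y_n + (h/6)·(k1 + 2k2 + 2k3 + k4).
x=0.000000, y=0.200000:
  k1 = f(0.000000, 0.200000) = -0.752000
  k2 = f(0.225000, 0.030800) = -0.489627
  k3 = f(0.225000, 0.089834) = -0.540397
  k4 = f(0.450000, -0.043178) = -0.332691
  y ← 0.200000 + (0.45/6)·(k1 + 2k2 + 2k3 + k4) = -0.035855
x=0.450000, y=-0.035855:
  k1 = f(0.450000, -0.035855) = -0.338989
  k2 = f(0.675000, -0.112128) = -0.198881
  k3 = f(0.675000, -0.080604) = -0.225992
  k4 = f(0.900000, -0.137552) = -0.117516
  y ← -0.035855 + (0.45/6)·(k1 + 2k2 + 2k3 + k4) = -0.133824
y(0.9) ≈ -0.1338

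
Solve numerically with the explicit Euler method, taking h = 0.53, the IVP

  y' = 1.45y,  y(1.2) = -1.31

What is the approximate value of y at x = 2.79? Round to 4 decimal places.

Euler: y_{n+1} = y_n + h·f(x_n, y_n).
x=1.200000, y=-1.310000: f=-1.899500 → y ← -1.310000 + 0.53·(-1.899500) = -2.316735
x=1.730000, y=-2.316735: f=-3.359266 → y ← -2.316735 + 0.53·(-3.359266) = -4.097146
x=2.260000, y=-4.097146: f=-5.940861 → y ← -4.097146 + 0.53·(-5.940861) = -7.245802
y(2.79) ≈ -7.2458

-7.2458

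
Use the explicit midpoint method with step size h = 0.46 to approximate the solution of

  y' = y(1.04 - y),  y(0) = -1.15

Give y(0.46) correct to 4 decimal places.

Midpoint: k1 = f(x_n, y_n); k2 = f(x_n + h/2, y_n + (h/2)·k1); y_{n+1} = y_n + h·k2.
x=0.000000, y=-1.150000:
  k1 = f(0.000000, -1.150000) = -2.518500
  k2 = f(0.230000, -1.729255) = -4.788748
  y ← -1.150000 + 0.46·(-4.788748) = -3.352824
y(0.46) ≈ -3.3528

-3.3528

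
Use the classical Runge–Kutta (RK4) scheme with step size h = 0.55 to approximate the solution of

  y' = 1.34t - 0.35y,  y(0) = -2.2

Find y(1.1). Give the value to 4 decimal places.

-0.7810

RK4: k1 = f(t_n, y_n); k2 = f(t_n + h/2, y_n + (h/2)·k1); k3 = f(t_n + h/2, y_n + (h/2)·k2); k4 = f(t_n + h, y_n + h·k3); y_{n+1} = y_n + (h/6)·(k1 + 2k2 + 2k3 + k4).
t=0.000000, y=-2.200000:
  k1 = f(0.000000, -2.200000) = 0.770000
  k2 = f(0.275000, -1.988250) = 1.064388
  k3 = f(0.275000, -1.907293) = 1.036053
  k4 = f(0.550000, -1.630171) = 1.307560
  y ← -2.200000 + (0.55/6)·(k1 + 2k2 + 2k3 + k4) = -1.624476
t=0.550000, y=-1.624476:
  k1 = f(0.550000, -1.624476) = 1.305567
  k2 = f(0.825000, -1.265445) = 1.548406
  k3 = f(0.825000, -1.198665) = 1.525033
  k4 = f(1.100000, -0.785708) = 1.748998
  y ← -1.624476 + (0.55/6)·(k1 + 2k2 + 2k3 + k4) = -0.781011
y(1.1) ≈ -0.7810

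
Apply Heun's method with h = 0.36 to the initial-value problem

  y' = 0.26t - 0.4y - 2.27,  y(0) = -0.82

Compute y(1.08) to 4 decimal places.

Heun: k1 = f(t_n, y_n); k2 = f(t_n + h, y_n + h·k1); y_{n+1} = y_n + (h/2)·(k1 + k2).
t=0.000000, y=-0.820000:
  k1 = f(0.000000, -0.820000) = -1.942000
  k2 = f(0.360000, -1.519120) = -1.568752
  y ← -0.820000 + (0.36/2)·(-1.942000 + (-1.568752)) = -1.451935
t=0.360000, y=-1.451935:
  k1 = f(0.360000, -1.451935) = -1.595626
  k2 = f(0.720000, -2.026361) = -1.272256
  y ← -1.451935 + (0.36/2)·(-1.595626 + (-1.272256)) = -1.968154
t=0.720000, y=-1.968154:
  k1 = f(0.720000, -1.968154) = -1.295538
  k2 = f(1.080000, -2.434548) = -1.015381
  y ← -1.968154 + (0.36/2)·(-1.295538 + (-1.015381)) = -2.384120
y(1.08) ≈ -2.3841

-2.3841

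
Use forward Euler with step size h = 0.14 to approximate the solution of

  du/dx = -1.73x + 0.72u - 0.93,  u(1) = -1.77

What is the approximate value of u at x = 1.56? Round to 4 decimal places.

-4.5468

Euler: u_{n+1} = u_n + h·f(x_n, u_n).
x=1.000000, u=-1.770000: f=-3.934400 → u ← -1.770000 + 0.14·(-3.934400) = -2.320816
x=1.140000, u=-2.320816: f=-4.573188 → u ← -2.320816 + 0.14·(-4.573188) = -2.961062
x=1.280000, u=-2.961062: f=-5.276365 → u ← -2.961062 + 0.14·(-5.276365) = -3.699753
x=1.420000, u=-3.699753: f=-6.050422 → u ← -3.699753 + 0.14·(-6.050422) = -4.546812
u(1.56) ≈ -4.5468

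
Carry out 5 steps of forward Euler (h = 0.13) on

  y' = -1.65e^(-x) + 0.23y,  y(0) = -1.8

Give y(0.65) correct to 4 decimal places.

Euler: y_{n+1} = y_n + h·f(x_n, y_n).
x=0.000000, y=-1.800000: f=-2.064000 → y ← -1.800000 + 0.13·(-2.064000) = -2.068320
x=0.130000, y=-2.068320: f=-1.924571 → y ← -2.068320 + 0.13·(-1.924571) = -2.318514
x=0.260000, y=-2.318514: f=-1.805493 → y ← -2.318514 + 0.13·(-1.805493) = -2.553228
x=0.390000, y=-2.553228: f=-1.704386 → y ← -2.553228 + 0.13·(-1.704386) = -2.774799
x=0.520000, y=-2.774799: f=-1.619163 → y ← -2.774799 + 0.13·(-1.619163) = -2.985290
y(0.65) ≈ -2.9853

-2.9853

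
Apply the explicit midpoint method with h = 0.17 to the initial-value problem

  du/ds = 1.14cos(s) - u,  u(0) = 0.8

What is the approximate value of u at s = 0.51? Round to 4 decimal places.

Midpoint: k1 = f(s_n, u_n); k2 = f(s_n + h/2, u_n + (h/2)·k1); u_{n+1} = u_n + h·k2.
s=0.000000, u=0.800000:
  k1 = f(0.000000, 0.800000) = 0.340000
  k2 = f(0.085000, 0.828900) = 0.306984
  u ← 0.800000 + 0.17·0.306984 = 0.852187
s=0.170000, u=0.852187:
  k1 = f(0.170000, 0.852187) = 0.271379
  k2 = f(0.255000, 0.875255) = 0.227882
  u ← 0.852187 + 0.17·0.227882 = 0.890927
s=0.340000, u=0.890927:
  k1 = f(0.340000, 0.890927) = 0.183813
  k2 = f(0.425000, 0.906551) = 0.132033
  u ← 0.890927 + 0.17·0.132033 = 0.913373
u(0.51) ≈ 0.9134

0.9134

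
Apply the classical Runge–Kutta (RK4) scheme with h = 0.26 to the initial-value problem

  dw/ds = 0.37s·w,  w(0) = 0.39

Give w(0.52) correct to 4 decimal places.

0.4100

RK4: k1 = f(s_n, w_n); k2 = f(s_n + h/2, w_n + (h/2)·k1); k3 = f(s_n + h/2, w_n + (h/2)·k2); k4 = f(s_n + h, w_n + h·k3); w_{n+1} = w_n + (h/6)·(k1 + 2k2 + 2k3 + k4).
s=0.000000, w=0.390000:
  k1 = f(0.000000, 0.390000) = 0.000000
  k2 = f(0.130000, 0.390000) = 0.018759
  k3 = f(0.130000, 0.392439) = 0.018876
  k4 = f(0.260000, 0.394908) = 0.037990
  w ← 0.390000 + (0.26/6)·(k1 + 2k2 + 2k3 + k4) = 0.394908
s=0.260000, w=0.394908:
  k1 = f(0.260000, 0.394908) = 0.037990
  k2 = f(0.390000, 0.399847) = 0.057698
  k3 = f(0.390000, 0.402409) = 0.058068
  k4 = f(0.520000, 0.410006) = 0.078885
  w ← 0.394908 + (0.26/6)·(k1 + 2k2 + 2k3 + k4) = 0.410006
w(0.52) ≈ 0.4100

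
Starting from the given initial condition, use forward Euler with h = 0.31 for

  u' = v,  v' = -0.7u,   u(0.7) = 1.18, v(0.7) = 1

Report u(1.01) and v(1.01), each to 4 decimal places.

Euler on (u,v): u_{n+1} = u_n + h·u', v_{n+1} = v_n + h·v'.
0.700000: (1.180000, 1.000000); f=(1.000000, -0.826000) → (1.490000, 0.743940)
(u(1.01), v(1.01)) ≈ (1.4900, 0.7439)

1.4900, 0.7439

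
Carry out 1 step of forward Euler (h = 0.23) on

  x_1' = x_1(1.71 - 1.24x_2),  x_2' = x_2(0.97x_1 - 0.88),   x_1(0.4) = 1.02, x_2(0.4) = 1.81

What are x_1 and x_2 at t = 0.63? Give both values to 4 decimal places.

Euler on (x_1,x_2): x_1_{n+1} = x_1_n + h·x_1', x_2_{n+1} = x_2_n + h·x_2'.
0.400000: (1.020000, 1.810000); f=(-0.545088, 0.198014) → (0.894630, 1.855543)
(x_1(0.63), x_2(0.63)) ≈ (0.8946, 1.8555)

0.8946, 1.8555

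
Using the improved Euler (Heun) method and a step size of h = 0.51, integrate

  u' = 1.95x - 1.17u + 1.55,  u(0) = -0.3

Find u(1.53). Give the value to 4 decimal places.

2.4109

Heun: k1 = f(x_n, u_n); k2 = f(x_n + h, u_n + h·k1); u_{n+1} = u_n + (h/2)·(k1 + k2).
x=0.000000, u=-0.300000:
  k1 = f(0.000000, -0.300000) = 1.901000
  k2 = f(0.510000, 0.669510) = 1.761173
  u ← -0.300000 + (0.51/2)·(1.901000 + 1.761173) = 0.633854
x=0.510000, u=0.633854:
  k1 = f(0.510000, 0.633854) = 1.802891
  k2 = f(1.020000, 1.553328) = 1.721606
  u ← 0.633854 + (0.51/2)·(1.802891 + 1.721606) = 1.532601
x=1.020000, u=1.532601:
  k1 = f(1.020000, 1.532601) = 1.745857
  k2 = f(1.530000, 2.422988) = 1.698604
  u ← 1.532601 + (0.51/2)·(1.745857 + 1.698604) = 2.410938
u(1.53) ≈ 2.4109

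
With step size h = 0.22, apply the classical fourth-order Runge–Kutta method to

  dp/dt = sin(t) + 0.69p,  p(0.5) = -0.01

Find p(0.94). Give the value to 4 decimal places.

0.3184

RK4: k1 = f(t_n, p_n); k2 = f(t_n + h/2, p_n + (h/2)·k1); k3 = f(t_n + h/2, p_n + (h/2)·k2); k4 = f(t_n + h, p_n + h·k3); p_{n+1} = p_n + (h/6)·(k1 + 2k2 + 2k3 + k4).
t=0.500000, p=-0.010000:
  k1 = f(0.500000, -0.010000) = 0.472526
  k2 = f(0.610000, 0.041978) = 0.601832
  k3 = f(0.610000, 0.056202) = 0.611647
  k4 = f(0.720000, 0.124562) = 0.745333
  p ← -0.010000 + (0.22/6)·(k1 + 2k2 + 2k3 + k4) = 0.123643
t=0.720000, p=0.123643:
  k1 = f(0.720000, 0.123643) = 0.744699
  k2 = f(0.830000, 0.205560) = 0.879768
  k3 = f(0.830000, 0.220418) = 0.890020
  k4 = f(0.940000, 0.319448) = 1.027977
  p ← 0.123643 + (0.22/6)·(k1 + 2k2 + 2k3 + k4) = 0.318426
p(0.94) ≈ 0.3184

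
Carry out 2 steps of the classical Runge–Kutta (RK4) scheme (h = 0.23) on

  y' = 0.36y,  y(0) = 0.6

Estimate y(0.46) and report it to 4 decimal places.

0.7081

RK4: k1 = f(x_n, y_n); k2 = f(x_n + h/2, y_n + (h/2)·k1); k3 = f(x_n + h/2, y_n + (h/2)·k2); k4 = f(x_n + h, y_n + h·k3); y_{n+1} = y_n + (h/6)·(k1 + 2k2 + 2k3 + k4).
x=0.000000, y=0.600000:
  k1 = f(0.000000, 0.600000) = 0.216000
  k2 = f(0.115000, 0.624840) = 0.224942
  k3 = f(0.115000, 0.625868) = 0.225313
  k4 = f(0.230000, 0.651822) = 0.234656
  y ← 0.600000 + (0.23/6)·(k1 + 2k2 + 2k3 + k4) = 0.651795
x=0.230000, y=0.651795:
  k1 = f(0.230000, 0.651795) = 0.234646
  k2 = f(0.345000, 0.678779) = 0.244360
  k3 = f(0.345000, 0.679896) = 0.244763
  k4 = f(0.460000, 0.708090) = 0.254912
  y ← 0.651795 + (0.23/6)·(k1 + 2k2 + 2k3 + k4) = 0.708061
y(0.46) ≈ 0.7081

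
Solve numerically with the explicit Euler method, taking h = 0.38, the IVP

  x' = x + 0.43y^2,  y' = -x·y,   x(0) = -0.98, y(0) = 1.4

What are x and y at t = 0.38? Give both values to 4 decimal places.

-1.0321, 1.9214

Euler on (x,y): x_{n+1} = x_n + h·x', y_{n+1} = y_n + h·y'.
0.000000: (-0.980000, 1.400000); f=(-0.137200, 1.372000) → (-1.032136, 1.921360)
(x(0.38), y(0.38)) ≈ (-1.0321, 1.9214)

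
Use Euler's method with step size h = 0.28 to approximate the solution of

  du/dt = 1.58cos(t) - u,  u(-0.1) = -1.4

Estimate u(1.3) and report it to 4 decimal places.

Euler: u_{n+1} = u_n + h·f(t_n, u_n).
t=-0.100000, u=-1.400000: f=2.972107 → u ← -1.400000 + 0.28·2.972107 = -0.567810
t=0.180000, u=-0.567810: f=2.122283 → u ← -0.567810 + 0.28·2.122283 = 0.026429
t=0.460000, u=0.026429: f=1.389334 → u ← 0.026429 + 0.28·1.389334 = 0.415443
t=0.740000, u=0.415443: f=0.751338 → u ← 0.415443 + 0.28·0.751338 = 0.625817
t=1.020000, u=0.625817: f=0.201101 → u ← 0.625817 + 0.28·0.201101 = 0.682125
u(1.3) ≈ 0.6821

0.6821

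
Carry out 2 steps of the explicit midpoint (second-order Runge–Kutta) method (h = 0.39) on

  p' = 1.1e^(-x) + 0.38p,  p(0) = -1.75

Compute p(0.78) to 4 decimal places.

Midpoint: k1 = f(x_n, p_n); k2 = f(x_n + h/2, p_n + (h/2)·k1); p_{n+1} = p_n + h·k2.
x=0.000000, p=-1.750000:
  k1 = f(0.000000, -1.750000) = 0.435000
  k2 = f(0.195000, -1.665175) = 0.272352
  p ← -1.750000 + 0.39·0.272352 = -1.643783
x=0.390000, p=-1.643783:
  k1 = f(0.390000, -1.643783) = 0.120125
  k2 = f(0.585000, -1.620358) = -0.002920
  p ← -1.643783 + 0.39·(-0.002920) = -1.644922
p(0.78) ≈ -1.6449

-1.6449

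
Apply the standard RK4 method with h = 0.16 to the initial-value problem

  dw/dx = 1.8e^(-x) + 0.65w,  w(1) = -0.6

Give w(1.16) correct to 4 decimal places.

-0.5624

RK4: k1 = f(x_n, w_n); k2 = f(x_n + h/2, w_n + (h/2)·k1); k3 = f(x_n + h/2, w_n + (h/2)·k2); k4 = f(x_n + h, w_n + h·k3); w_{n+1} = w_n + (h/6)·(k1 + 2k2 + 2k3 + k4).
x=1.000000, w=-0.600000:
  k1 = f(1.000000, -0.600000) = 0.272183
  k2 = f(1.080000, -0.578225) = 0.235425
  k3 = f(1.080000, -0.581166) = 0.233514
  k4 = f(1.160000, -0.562638) = 0.198561
  w ← -0.600000 + (0.16/6)·(k1 + 2k2 + 2k3 + k4) = -0.562437
w(1.16) ≈ -0.5624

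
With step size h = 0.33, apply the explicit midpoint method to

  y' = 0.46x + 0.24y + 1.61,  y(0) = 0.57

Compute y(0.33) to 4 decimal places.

Midpoint: k1 = f(x_n, y_n); k2 = f(x_n + h/2, y_n + (h/2)·k1); y_{n+1} = y_n + h·k2.
x=0.000000, y=0.570000:
  k1 = f(0.000000, 0.570000) = 1.746800
  k2 = f(0.165000, 0.858222) = 1.891873
  y ← 0.570000 + 0.33·1.891873 = 1.194318
y(0.33) ≈ 1.1943

1.1943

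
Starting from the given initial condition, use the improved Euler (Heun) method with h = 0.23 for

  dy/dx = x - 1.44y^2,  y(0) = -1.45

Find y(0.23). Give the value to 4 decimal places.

-2.5346

Heun: k1 = f(x_n, y_n); k2 = f(x_n + h, y_n + h·k1); y_{n+1} = y_n + (h/2)·(k1 + k2).
x=0.000000, y=-1.450000:
  k1 = f(0.000000, -1.450000) = -3.027600
  k2 = f(0.230000, -2.146348) = -6.403806
  y ← -1.450000 + (0.23/2)·(-3.027600 + (-6.403806)) = -2.534612
y(0.23) ≈ -2.5346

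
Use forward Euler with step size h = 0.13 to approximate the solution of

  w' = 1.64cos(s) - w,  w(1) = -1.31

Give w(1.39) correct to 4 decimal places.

-0.6311

Euler: w_{n+1} = w_n + h·f(s_n, w_n).
s=1.000000, w=-1.310000: f=2.196096 → w ← -1.310000 + 0.13·2.196096 = -1.024508
s=1.130000, w=-1.024508: f=1.724230 → w ← -1.024508 + 0.13·1.724230 = -0.800358
s=1.260000, w=-0.800358: f=1.301897 → w ← -0.800358 + 0.13·1.301897 = -0.631111
w(1.39) ≈ -0.6311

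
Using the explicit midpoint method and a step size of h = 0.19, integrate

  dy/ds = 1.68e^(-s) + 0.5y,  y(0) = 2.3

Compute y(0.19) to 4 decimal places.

Midpoint: k1 = f(s_n, y_n); k2 = f(s_n + h/2, y_n + (h/2)·k1); y_{n+1} = y_n + h·k2.
s=0.000000, y=2.300000:
  k1 = f(0.000000, 2.300000) = 2.830000
  k2 = f(0.095000, 2.568850) = 2.812172
  y ← 2.300000 + 0.19·2.812172 = 2.834313
y(0.19) ≈ 2.8343

2.8343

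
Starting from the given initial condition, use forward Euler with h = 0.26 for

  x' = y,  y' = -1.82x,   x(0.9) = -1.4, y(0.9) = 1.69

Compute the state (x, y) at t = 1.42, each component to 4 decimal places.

-0.3490, 2.8070

Euler on (x,y): x_{n+1} = x_n + h·x', y_{n+1} = y_n + h·y'.
0.900000: (-1.400000, 1.690000); f=(1.690000, 2.548000) → (-0.960600, 2.352480)
1.160000: (-0.960600, 2.352480); f=(2.352480, 1.748292) → (-0.348955, 2.807036)
(x(1.42), y(1.42)) ≈ (-0.3490, 2.8070)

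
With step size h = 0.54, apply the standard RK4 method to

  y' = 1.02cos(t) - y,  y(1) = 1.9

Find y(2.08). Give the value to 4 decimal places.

RK4: k1 = f(t_n, y_n); k2 = f(t_n + h/2, y_n + (h/2)·k1); k3 = f(t_n + h/2, y_n + (h/2)·k2); k4 = f(t_n + h, y_n + h·k3); y_{n+1} = y_n + (h/6)·(k1 + 2k2 + 2k3 + k4).
t=1.000000, y=1.900000:
  k1 = f(1.000000, 1.900000) = -1.348892
  k2 = f(1.270000, 1.535799) = -1.233593
  k3 = f(1.270000, 1.566930) = -1.264723
  k4 = f(1.540000, 1.217049) = -1.185642
  y ← 1.900000 + (0.54/6)·(k1 + 2k2 + 2k3 + k4) = 1.222195
t=1.540000, y=1.222195:
  k1 = f(1.540000, 1.222195) = -1.190788
  k2 = f(1.810000, 0.900682) = -1.142350
  k3 = f(1.810000, 0.913761) = -1.155428
  k4 = f(2.080000, 0.598264) = -1.095496
  y ← 1.222195 + (0.54/6)·(k1 + 2k2 + 2k3 + k4) = 0.602829
y(2.08) ≈ 0.6028

0.6028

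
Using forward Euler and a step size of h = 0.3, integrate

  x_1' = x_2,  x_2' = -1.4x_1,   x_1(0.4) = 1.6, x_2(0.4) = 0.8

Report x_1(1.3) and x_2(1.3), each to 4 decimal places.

Euler on (x_1,x_2): x_1_{n+1} = x_1_n + h·x_1', x_2_{n+1} = x_2_n + h·x_2'.
0.400000: (1.600000, 0.800000); f=(0.800000, -2.240000) → (1.840000, 0.128000)
0.700000: (1.840000, 0.128000); f=(0.128000, -2.576000) → (1.878400, -0.644800)
1.000000: (1.878400, -0.644800); f=(-0.644800, -2.629760) → (1.684960, -1.433728)
(x_1(1.3), x_2(1.3)) ≈ (1.6850, -1.4337)

1.6850, -1.4337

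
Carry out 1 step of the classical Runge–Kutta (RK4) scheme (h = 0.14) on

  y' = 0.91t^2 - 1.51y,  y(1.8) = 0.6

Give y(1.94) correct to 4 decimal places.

RK4: k1 = f(t_n, y_n); k2 = f(t_n + h/2, y_n + (h/2)·k1); k3 = f(t_n + h/2, y_n + (h/2)·k2); k4 = f(t_n + h, y_n + h·k3); y_{n+1} = y_n + (h/6)·(k1 + 2k2 + 2k3 + k4).
t=1.800000, y=0.600000:
  k1 = f(1.800000, 0.600000) = 2.042400
  k2 = f(1.870000, 0.742968) = 2.060297
  k3 = f(1.870000, 0.744221) = 2.058406
  k4 = f(1.940000, 0.888177) = 2.083729
  y ← 0.600000 + (0.14/6)·(k1 + 2k2 + 2k3 + k4) = 0.888482
y(1.94) ≈ 0.8885

0.8885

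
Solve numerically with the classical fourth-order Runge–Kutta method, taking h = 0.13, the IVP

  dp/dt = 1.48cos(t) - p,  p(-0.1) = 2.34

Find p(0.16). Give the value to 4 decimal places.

RK4: k1 = f(t_n, p_n); k2 = f(t_n + h/2, p_n + (h/2)·k1); k3 = f(t_n + h/2, p_n + (h/2)·k2); k4 = f(t_n + h, p_n + h·k3); p_{n+1} = p_n + (h/6)·(k1 + 2k2 + 2k3 + k4).
t=-0.100000, p=2.340000:
  k1 = f(-0.100000, 2.340000) = -0.867394
  k2 = f(-0.035000, 2.283619) = -0.804526
  k3 = f(-0.035000, 2.287706) = -0.808612
  k4 = f(0.030000, 2.234880) = -0.755546
  p ← 2.340000 + (0.13/6)·(k1 + 2k2 + 2k3 + k4) = 2.234934
t=0.030000, p=2.234934:
  k1 = f(0.030000, 2.234934) = -0.755600
  k2 = f(0.095000, 2.185820) = -0.712493
  k3 = f(0.095000, 2.188622) = -0.715295
  k4 = f(0.160000, 2.141945) = -0.680849
  p ← 2.234934 + (0.13/6)·(k1 + 2k2 + 2k3 + k4) = 2.141940
p(0.16) ≈ 2.1419

2.1419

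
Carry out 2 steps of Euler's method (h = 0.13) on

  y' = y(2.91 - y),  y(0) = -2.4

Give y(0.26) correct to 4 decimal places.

-7.7308

Euler: y_{n+1} = y_n + h·f(t_n, y_n).
t=0.000000, y=-2.400000: f=-12.744000 → y ← -2.400000 + 0.13·(-12.744000) = -4.056720
t=0.130000, y=-4.056720: f=-28.262032 → y ← -4.056720 + 0.13·(-28.262032) = -7.730784
y(0.26) ≈ -7.7308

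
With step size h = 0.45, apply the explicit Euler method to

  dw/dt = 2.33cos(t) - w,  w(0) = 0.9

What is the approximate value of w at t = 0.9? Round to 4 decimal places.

Euler: w_{n+1} = w_n + h·f(t_n, w_n).
t=0.000000, w=0.900000: f=1.430000 → w ← 0.900000 + 0.45·1.430000 = 1.543500
t=0.450000, w=1.543500: f=0.554542 → w ← 1.543500 + 0.45·0.554542 = 1.793044
w(0.9) ≈ 1.7930

1.7930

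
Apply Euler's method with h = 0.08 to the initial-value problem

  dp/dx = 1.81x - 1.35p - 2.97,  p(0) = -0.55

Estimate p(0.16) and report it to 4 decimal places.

Euler: p_{n+1} = p_n + h·f(x_n, p_n).
x=0.000000, p=-0.550000: f=-2.227500 → p ← -0.550000 + 0.08·(-2.227500) = -0.728200
x=0.080000, p=-0.728200: f=-1.842130 → p ← -0.728200 + 0.08·(-1.842130) = -0.875570
p(0.16) ≈ -0.8756

-0.8756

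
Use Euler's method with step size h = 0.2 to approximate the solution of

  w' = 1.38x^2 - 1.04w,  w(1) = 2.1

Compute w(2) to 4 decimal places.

2.7536

Euler: w_{n+1} = w_n + h·f(x_n, w_n).
x=1.000000, w=2.100000: f=-0.804000 → w ← 2.100000 + 0.2·(-0.804000) = 1.939200
x=1.200000, w=1.939200: f=-0.029568 → w ← 1.939200 + 0.2·(-0.029568) = 1.933286
x=1.400000, w=1.933286: f=0.694182 → w ← 1.933286 + 0.2·0.694182 = 2.072123
x=1.600000, w=2.072123: f=1.377792 → w ← 2.072123 + 0.2·1.377792 = 2.347681
x=1.800000, w=2.347681: f=2.029611 → w ← 2.347681 + 0.2·2.029611 = 2.753604
w(2) ≈ 2.7536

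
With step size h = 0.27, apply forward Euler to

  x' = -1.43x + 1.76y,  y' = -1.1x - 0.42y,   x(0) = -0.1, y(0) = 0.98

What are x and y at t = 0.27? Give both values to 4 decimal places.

0.4043, 0.8986

Euler on (x,y): x_{n+1} = x_n + h·x', y_{n+1} = y_n + h·y'.
0.000000: (-0.100000, 0.980000); f=(1.867800, -0.301600) → (0.404306, 0.898568)
(x(0.27), y(0.27)) ≈ (0.4043, 0.8986)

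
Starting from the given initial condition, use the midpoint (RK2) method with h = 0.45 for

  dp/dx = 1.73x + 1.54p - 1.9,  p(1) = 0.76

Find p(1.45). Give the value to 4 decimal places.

Midpoint: k1 = f(x_n, p_n); k2 = f(x_n + h/2, p_n + (h/2)·k1); p_{n+1} = p_n + h·k2.
x=1.000000, p=0.760000:
  k1 = f(1.000000, 0.760000) = 1.000400
  k2 = f(1.225000, 0.985090) = 1.736289
  p ← 0.760000 + 0.45·1.736289 = 1.541330
p(1.45) ≈ 1.5413

1.5413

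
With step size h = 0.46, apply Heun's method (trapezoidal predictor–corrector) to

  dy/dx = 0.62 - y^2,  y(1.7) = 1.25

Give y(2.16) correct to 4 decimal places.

Heun: k1 = f(x_n, y_n); k2 = f(x_n + h, y_n + h·k1); y_{n+1} = y_n + (h/2)·(k1 + k2).
x=1.700000, y=1.250000:
  k1 = f(1.700000, 1.250000) = -0.942500
  k2 = f(2.160000, 0.816450) = -0.046591
  y ← 1.250000 + (0.46/2)·(-0.942500 + (-0.046591)) = 1.022509
y(2.16) ≈ 1.0225

1.0225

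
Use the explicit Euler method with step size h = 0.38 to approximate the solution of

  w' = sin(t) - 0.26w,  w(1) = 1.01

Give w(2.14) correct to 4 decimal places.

1.7084

Euler: w_{n+1} = w_n + h·f(t_n, w_n).
t=1.000000, w=1.010000: f=0.578871 → w ← 1.010000 + 0.38·0.578871 = 1.229971
t=1.380000, w=1.229971: f=0.662061 → w ← 1.229971 + 0.38·0.662061 = 1.481554
t=1.760000, w=1.481554: f=0.596950 → w ← 1.481554 + 0.38·0.596950 = 1.708395
w(2.14) ≈ 1.7084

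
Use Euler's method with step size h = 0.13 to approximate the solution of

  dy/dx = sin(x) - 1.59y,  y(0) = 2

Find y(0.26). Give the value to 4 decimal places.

Euler: y_{n+1} = y_n + h·f(x_n, y_n).
x=0.000000, y=2.000000: f=-3.180000 → y ← 2.000000 + 0.13·(-3.180000) = 1.586600
x=0.130000, y=1.586600: f=-2.393060 → y ← 1.586600 + 0.13·(-2.393060) = 1.275502
y(0.26) ≈ 1.2755

1.2755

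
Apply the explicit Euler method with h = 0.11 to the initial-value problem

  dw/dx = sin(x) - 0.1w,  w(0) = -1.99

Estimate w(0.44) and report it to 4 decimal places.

-1.8327

Euler: w_{n+1} = w_n + h·f(x_n, w_n).
x=0.000000, w=-1.990000: f=0.199000 → w ← -1.990000 + 0.11·0.199000 = -1.968110
x=0.110000, w=-1.968110: f=0.306589 → w ← -1.968110 + 0.11·0.306589 = -1.934385
x=0.220000, w=-1.934385: f=0.411668 → w ← -1.934385 + 0.11·0.411668 = -1.889102
x=0.330000, w=-1.889102: f=0.512953 → w ← -1.889102 + 0.11·0.512953 = -1.832677
w(0.44) ≈ -1.8327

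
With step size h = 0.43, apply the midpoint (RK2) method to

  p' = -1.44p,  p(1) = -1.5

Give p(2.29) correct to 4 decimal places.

-0.2815

Midpoint: k1 = f(t_n, p_n); k2 = f(t_n + h/2, p_n + (h/2)·k1); p_{n+1} = p_n + h·k2.
t=1.000000, p=-1.500000:
  k1 = f(1.000000, -1.500000) = 2.160000
  k2 = f(1.215000, -1.035600) = 1.491264
  p ← -1.500000 + 0.43·1.491264 = -0.858756
t=1.430000, p=-0.858756:
  k1 = f(1.430000, -0.858756) = 1.236609
  k2 = f(1.645000, -0.592885) = 0.853755
  p ← -0.858756 + 0.43·0.853755 = -0.491642
t=1.860000, p=-0.491642:
  k1 = f(1.860000, -0.491642) = 0.707964
  k2 = f(2.075000, -0.339429) = 0.488778
  p ← -0.491642 + 0.43·0.488778 = -0.281467
p(2.29) ≈ -0.2815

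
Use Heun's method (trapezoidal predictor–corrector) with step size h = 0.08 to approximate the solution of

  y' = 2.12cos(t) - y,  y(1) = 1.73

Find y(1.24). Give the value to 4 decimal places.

Heun: k1 = f(t_n, y_n); k2 = f(t_n + h, y_n + h·k1); y_{n+1} = y_n + (h/2)·(k1 + k2).
t=1.000000, y=1.730000:
  k1 = f(1.000000, 1.730000) = -0.584559
  k2 = f(1.080000, 1.683235) = -0.684019
  y ← 1.730000 + (0.08/2)·(-0.584559 + (-0.684019)) = 1.679257
t=1.080000, y=1.679257:
  k1 = f(1.080000, 1.679257) = -0.680041
  k2 = f(1.160000, 1.624854) = -0.778254
  y ← 1.679257 + (0.08/2)·(-0.680041 + (-0.778254)) = 1.620925
t=1.160000, y=1.620925:
  k1 = f(1.160000, 1.620925) = -0.774325
  k2 = f(1.240000, 1.558979) = -0.870411
  y ← 1.620925 + (0.08/2)·(-0.774325 + (-0.870411)) = 1.555136
y(1.24) ≈ 1.5551

1.5551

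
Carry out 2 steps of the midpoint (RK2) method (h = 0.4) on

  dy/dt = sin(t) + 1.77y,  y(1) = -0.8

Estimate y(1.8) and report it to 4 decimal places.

-1.5660

Midpoint: k1 = f(t_n, y_n); k2 = f(t_n + h/2, y_n + (h/2)·k1); y_{n+1} = y_n + h·k2.
t=1.000000, y=-0.800000:
  k1 = f(1.000000, -0.800000) = -0.574529
  k2 = f(1.200000, -0.914906) = -0.687344
  y ← -0.800000 + 0.4·(-0.687344) = -1.074938
t=1.400000, y=-1.074938:
  k1 = f(1.400000, -1.074938) = -0.917190
  k2 = f(1.600000, -1.258376) = -1.227751
  y ← -1.074938 + 0.4·(-1.227751) = -1.566038
y(1.8) ≈ -1.5660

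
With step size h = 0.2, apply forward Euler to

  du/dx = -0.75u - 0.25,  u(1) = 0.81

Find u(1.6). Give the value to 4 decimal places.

Euler: u_{n+1} = u_n + h·f(x_n, u_n).
x=1.000000, u=0.810000: f=-0.857500 → u ← 0.810000 + 0.2·(-0.857500) = 0.638500
x=1.200000, u=0.638500: f=-0.728875 → u ← 0.638500 + 0.2·(-0.728875) = 0.492725
x=1.400000, u=0.492725: f=-0.619544 → u ← 0.492725 + 0.2·(-0.619544) = 0.368816
u(1.6) ≈ 0.3688

0.3688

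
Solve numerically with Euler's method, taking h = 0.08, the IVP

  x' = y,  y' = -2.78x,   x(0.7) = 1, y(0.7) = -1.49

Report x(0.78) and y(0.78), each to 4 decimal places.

0.8808, -1.7124

Euler on (x,y): x_{n+1} = x_n + h·x', y_{n+1} = y_n + h·y'.
0.700000: (1.000000, -1.490000); f=(-1.490000, -2.780000) → (0.880800, -1.712400)
(x(0.78), y(0.78)) ≈ (0.8808, -1.7124)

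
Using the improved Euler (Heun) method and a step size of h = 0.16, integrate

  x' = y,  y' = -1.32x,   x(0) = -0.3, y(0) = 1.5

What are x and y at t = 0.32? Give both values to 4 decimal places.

Heun on (x,y): k1 = f(t_n, state_n); k2 = f(t_n + h, state_n + h·k1); state_{n+1} = state_n + (h/2)·(k1 + k2).
0.000000: (-0.300000, 1.500000)
  k1 = (1.500000, 0.396000)
  predictor → (-0.060000, 1.563360)
  k2 = (1.563360, 0.079200)
  → (-0.054931, 1.538016)
0.160000: (-0.054931, 1.538016)
  k1 = (1.538016, 0.072509)
  predictor → (0.191151, 1.549617)
  k2 = (1.549617, -0.252320)
  → (0.192079, 1.523631)
(x(0.32), y(0.32)) ≈ (0.1921, 1.5236)

0.1921, 1.5236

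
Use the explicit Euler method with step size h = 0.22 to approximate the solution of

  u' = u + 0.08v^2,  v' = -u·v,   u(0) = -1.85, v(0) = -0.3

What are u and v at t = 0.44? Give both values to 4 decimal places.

Euler on (u,v): u_{n+1} = u_n + h·u', v_{n+1} = v_n + h·v'.
0.000000: (-1.850000, -0.300000); f=(-1.842800, -0.555000) → (-2.255416, -0.422100)
0.220000: (-2.255416, -0.422100); f=(-2.241163, -0.952011) → (-2.748472, -0.631542)
(u(0.44), v(0.44)) ≈ (-2.7485, -0.6315)

-2.7485, -0.6315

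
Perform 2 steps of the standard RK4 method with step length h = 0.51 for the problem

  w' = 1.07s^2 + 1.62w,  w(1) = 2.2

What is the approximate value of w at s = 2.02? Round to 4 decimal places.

16.9039

RK4: k1 = f(s_n, w_n); k2 = f(s_n + h/2, w_n + (h/2)·k1); k3 = f(s_n + h/2, w_n + (h/2)·k2); k4 = f(s_n + h, w_n + h·k3); w_{n+1} = w_n + (h/6)·(k1 + 2k2 + 2k3 + k4).
s=1.000000, w=2.200000:
  k1 = f(1.000000, 2.200000) = 4.634000
  k2 = f(1.255000, 3.381670) = 7.163582
  k3 = f(1.255000, 4.026713) = 8.208553
  k4 = f(1.510000, 6.386362) = 12.785613
  w ← 2.200000 + (0.51/6)·(k1 + 2k2 + 2k3 + k4) = 6.293930
s=1.510000, w=6.293930:
  k1 = f(1.510000, 6.293930) = 12.635874
  k2 = f(1.765000, 9.516078) = 18.749337
  k3 = f(1.765000, 11.075011) = 21.274808
  k4 = f(2.020000, 17.144082) = 32.139441
  w ← 6.293930 + (0.51/6)·(k1 + 2k2 + 2k3 + k4) = 16.903936
w(2.02) ≈ 16.9039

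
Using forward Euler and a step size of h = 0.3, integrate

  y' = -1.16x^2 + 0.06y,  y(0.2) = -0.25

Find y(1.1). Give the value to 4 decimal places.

-0.5895

Euler: y_{n+1} = y_n + h·f(x_n, y_n).
x=0.200000, y=-0.250000: f=-0.061400 → y ← -0.250000 + 0.3·(-0.061400) = -0.268420
x=0.500000, y=-0.268420: f=-0.306105 → y ← -0.268420 + 0.3·(-0.306105) = -0.360252
x=0.800000, y=-0.360252: f=-0.764015 → y ← -0.360252 + 0.3·(-0.764015) = -0.589456
y(1.1) ≈ -0.5895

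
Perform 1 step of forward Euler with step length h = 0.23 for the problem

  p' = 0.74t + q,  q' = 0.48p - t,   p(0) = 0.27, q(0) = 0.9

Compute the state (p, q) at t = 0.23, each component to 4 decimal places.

Euler on (p,q): p_{n+1} = p_n + h·p', q_{n+1} = q_n + h·q'.
0.000000: (0.270000, 0.900000); f=(0.900000, 0.129600) → (0.477000, 0.929808)
(p(0.23), q(0.23)) ≈ (0.4770, 0.9298)

0.4770, 0.9298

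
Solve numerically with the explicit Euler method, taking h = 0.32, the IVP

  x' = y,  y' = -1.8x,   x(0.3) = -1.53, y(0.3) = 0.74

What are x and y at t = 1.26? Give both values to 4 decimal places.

Euler on (x,y): x_{n+1} = x_n + h·x', y_{n+1} = y_n + h·y'.
0.300000: (-1.530000, 0.740000); f=(0.740000, 2.754000) → (-1.293200, 1.621280)
0.620000: (-1.293200, 1.621280); f=(1.621280, 2.327760) → (-0.774390, 2.366163)
0.940000: (-0.774390, 2.366163); f=(2.366163, 1.393903) → (-0.017218, 2.812212)
(x(1.26), y(1.26)) ≈ (-0.0172, 2.8122)

-0.0172, 2.8122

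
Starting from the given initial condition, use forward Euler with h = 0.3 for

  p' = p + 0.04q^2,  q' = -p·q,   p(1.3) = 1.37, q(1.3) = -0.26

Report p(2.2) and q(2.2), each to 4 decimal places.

Euler on (p,q): p_{n+1} = p_n + h·p', q_{n+1} = q_n + h·q'.
1.300000: (1.370000, -0.260000); f=(1.372704, 0.356200) → (1.781811, -0.153140)
1.600000: (1.781811, -0.153140); f=(1.782749, 0.272867) → (2.316636, -0.071280)
1.900000: (2.316636, -0.071280); f=(2.316839, 0.165130) → (3.011688, -0.021741)
(p(2.2), q(2.2)) ≈ (3.0117, -0.0217)

3.0117, -0.0217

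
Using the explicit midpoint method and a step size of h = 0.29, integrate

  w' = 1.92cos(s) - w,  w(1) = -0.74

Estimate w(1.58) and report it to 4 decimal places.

-0.2254

Midpoint: k1 = f(s_n, w_n); k2 = f(s_n + h/2, w_n + (h/2)·k1); w_{n+1} = w_n + h·k2.
s=1.000000, w=-0.740000:
  k1 = f(1.000000, -0.740000) = 1.777380
  k2 = f(1.145000, -0.482280) = 1.275328
  w ← -0.740000 + 0.29·1.275328 = -0.370155
s=1.290000, w=-0.370155:
  k1 = f(1.290000, -0.370155) = 0.902227
  k2 = f(1.435000, -0.239332) = 0.499260
  w ← -0.370155 + 0.29·0.499260 = -0.225369
w(1.58) ≈ -0.2254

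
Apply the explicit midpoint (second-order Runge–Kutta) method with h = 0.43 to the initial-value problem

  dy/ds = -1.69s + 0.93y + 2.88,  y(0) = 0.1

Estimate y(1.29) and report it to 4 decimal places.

Midpoint: k1 = f(s_n, y_n); k2 = f(s_n + h/2, y_n + (h/2)·k1); y_{n+1} = y_n + h·k2.
s=0.000000, y=0.100000:
  k1 = f(0.000000, 0.100000) = 2.973000
  k2 = f(0.215000, 0.739195) = 3.204101
  y ← 0.100000 + 0.43·3.204101 = 1.477764
s=0.430000, y=1.477764:
  k1 = f(0.430000, 1.477764) = 3.527620
  k2 = f(0.645000, 2.236202) = 3.869618
  y ← 1.477764 + 0.43·3.869618 = 3.141699
s=0.860000, y=3.141699:
  k1 = f(0.860000, 3.141699) = 4.348380
  k2 = f(1.075000, 4.076601) = 4.854489
  y ← 3.141699 + 0.43·4.854489 = 5.229129
y(1.29) ≈ 5.2291

5.2291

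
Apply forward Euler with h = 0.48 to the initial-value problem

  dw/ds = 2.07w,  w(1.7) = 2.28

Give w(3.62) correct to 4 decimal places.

Euler: w_{n+1} = w_n + h·f(s_n, w_n).
s=1.700000, w=2.280000: f=4.719600 → w ← 2.280000 + 0.48·4.719600 = 4.545408
s=2.180000, w=4.545408: f=9.408995 → w ← 4.545408 + 0.48·9.408995 = 9.061725
s=2.660000, w=9.061725: f=18.757772 → w ← 9.061725 + 0.48·18.757772 = 18.065456
s=3.140000, w=18.065456: f=37.395493 → w ← 18.065456 + 0.48·37.395493 = 36.015293
w(3.62) ≈ 36.0153

36.0153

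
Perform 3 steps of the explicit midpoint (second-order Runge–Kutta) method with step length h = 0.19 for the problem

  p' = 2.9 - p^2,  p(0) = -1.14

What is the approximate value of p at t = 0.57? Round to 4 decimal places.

0.2688

Midpoint: k1 = f(t_n, p_n); k2 = f(t_n + h/2, p_n + (h/2)·k1); p_{n+1} = p_n + h·k2.
t=0.000000, p=-1.140000:
  k1 = f(0.000000, -1.140000) = 1.600400
  k2 = f(0.095000, -0.987962) = 1.923931
  p ← -1.140000 + 0.19·1.923931 = -0.774453
t=0.190000, p=-0.774453:
  k1 = f(0.190000, -0.774453) = 2.300222
  k2 = f(0.285000, -0.555932) = 2.590940
  p ← -0.774453 + 0.19·2.590940 = -0.282175
t=0.380000, p=-0.282175:
  k1 = f(0.380000, -0.282175) = 2.820378
  k2 = f(0.475000, -0.014239) = 2.899797
  p ← -0.282175 + 0.19·2.899797 = 0.268787
p(0.57) ≈ 0.2688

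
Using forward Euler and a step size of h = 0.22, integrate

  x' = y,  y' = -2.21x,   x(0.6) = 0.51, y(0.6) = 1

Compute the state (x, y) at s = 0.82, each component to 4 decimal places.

0.7300, 0.7520

Euler on (x,y): x_{n+1} = x_n + h·x', y_{n+1} = y_n + h·y'.
0.600000: (0.510000, 1.000000); f=(1.000000, -1.127100) → (0.730000, 0.752038)
(x(0.82), y(0.82)) ≈ (0.7300, 0.7520)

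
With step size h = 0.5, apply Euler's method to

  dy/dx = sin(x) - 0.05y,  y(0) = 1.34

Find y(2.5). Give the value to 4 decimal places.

Euler: y_{n+1} = y_n + h·f(x_n, y_n).
x=0.000000, y=1.340000: f=-0.067000 → y ← 1.340000 + 0.5·(-0.067000) = 1.306500
x=0.500000, y=1.306500: f=0.414101 → y ← 1.306500 + 0.5·0.414101 = 1.513550
x=1.000000, y=1.513550: f=0.765793 → y ← 1.513550 + 0.5·0.765793 = 1.896447
x=1.500000, y=1.896447: f=0.902673 → y ← 1.896447 + 0.5·0.902673 = 2.347783
x=2.000000, y=2.347783: f=0.791908 → y ← 2.347783 + 0.5·0.791908 = 2.743737
y(2.5) ≈ 2.7437

2.7437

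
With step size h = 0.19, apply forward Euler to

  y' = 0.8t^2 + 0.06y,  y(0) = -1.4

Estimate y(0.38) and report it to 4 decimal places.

Euler: y_{n+1} = y_n + h·f(t_n, y_n).
t=0.000000, y=-1.400000: f=-0.084000 → y ← -1.400000 + 0.19·(-0.084000) = -1.415960
t=0.190000, y=-1.415960: f=-0.056078 → y ← -1.415960 + 0.19·(-0.056078) = -1.426615
y(0.38) ≈ -1.4266

-1.4266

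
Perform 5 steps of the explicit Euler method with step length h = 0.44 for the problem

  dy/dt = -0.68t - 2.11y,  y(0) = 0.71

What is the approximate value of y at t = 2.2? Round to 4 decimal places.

-0.5563

Euler: y_{n+1} = y_n + h·f(t_n, y_n).
t=0.000000, y=0.710000: f=-1.498100 → y ← 0.710000 + 0.44·(-1.498100) = 0.050836
t=0.440000, y=0.050836: f=-0.406464 → y ← 0.050836 + 0.44·(-0.406464) = -0.128008
t=0.880000, y=-0.128008: f=-0.328303 → y ← -0.128008 + 0.44·(-0.328303) = -0.272461
t=1.320000, y=-0.272461: f=-0.322706 → y ← -0.272461 + 0.44·(-0.322706) = -0.414452
t=1.760000, y=-0.414452: f=-0.322306 → y ← -0.414452 + 0.44·(-0.322306) = -0.556267
y(2.2) ≈ -0.5563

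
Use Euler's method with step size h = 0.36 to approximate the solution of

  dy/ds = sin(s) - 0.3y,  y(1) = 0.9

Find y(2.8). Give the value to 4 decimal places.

Euler: y_{n+1} = y_n + h·f(s_n, y_n).
s=1.000000, y=0.900000: f=0.571471 → y ← 0.900000 + 0.36·0.571471 = 1.105730
s=1.360000, y=1.105730: f=0.646146 → y ← 1.105730 + 0.36·0.646146 = 1.338342
s=1.720000, y=1.338342: f=0.587387 → y ← 1.338342 + 0.36·0.587387 = 1.549801
s=2.080000, y=1.549801: f=0.408193 → y ← 1.549801 + 0.36·0.408193 = 1.696751
s=2.440000, y=1.696751: f=0.136410 → y ← 1.696751 + 0.36·0.136410 = 1.745858
y(2.8) ≈ 1.7459

1.7459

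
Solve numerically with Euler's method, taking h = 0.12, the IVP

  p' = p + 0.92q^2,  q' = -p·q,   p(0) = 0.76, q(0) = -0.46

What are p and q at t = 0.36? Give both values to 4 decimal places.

1.1341, -0.3293

Euler on (p,q): p_{n+1} = p_n + h·p', q_{n+1} = q_n + h·q'.
0.000000: (0.760000, -0.460000); f=(0.954672, 0.349600) → (0.874561, -0.418048)
0.120000: (0.874561, -0.418048); f=(1.035344, 0.365608) → (0.998802, -0.374175)
0.240000: (0.998802, -0.374175); f=(1.127608, 0.373727) → (1.134115, -0.329328)
(p(0.36), q(0.36)) ≈ (1.1341, -0.3293)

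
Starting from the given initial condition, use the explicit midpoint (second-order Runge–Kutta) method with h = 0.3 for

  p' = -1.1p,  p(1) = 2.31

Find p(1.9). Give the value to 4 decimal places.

0.8783

Midpoint: k1 = f(t_n, p_n); k2 = f(t_n + h/2, p_n + (h/2)·k1); p_{n+1} = p_n + h·k2.
t=1.000000, p=2.310000:
  k1 = f(1.000000, 2.310000) = -2.541000
  k2 = f(1.150000, 1.928850) = -2.121735
  p ← 2.310000 + 0.3·(-2.121735) = 1.673480
t=1.300000, p=1.673480:
  k1 = f(1.300000, 1.673480) = -1.840827
  k2 = f(1.450000, 1.397355) = -1.537091
  p ← 1.673480 + 0.3·(-1.537091) = 1.212352
t=1.600000, p=1.212352:
  k1 = f(1.600000, 1.212352) = -1.333587
  k2 = f(1.750000, 1.012314) = -1.113546
  p ← 1.212352 + 0.3·(-1.113546) = 0.878289
p(1.9) ≈ 0.8783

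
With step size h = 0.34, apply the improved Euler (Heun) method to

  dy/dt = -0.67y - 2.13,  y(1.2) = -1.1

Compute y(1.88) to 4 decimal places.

-1.8546

Heun: k1 = f(t_n, y_n); k2 = f(t_n + h, y_n + h·k1); y_{n+1} = y_n + (h/2)·(k1 + k2).
t=1.200000, y=-1.100000:
  k1 = f(1.200000, -1.100000) = -1.393000
  k2 = f(1.540000, -1.573620) = -1.075675
  y ← -1.100000 + (0.34/2)·(-1.393000 + (-1.075675)) = -1.519675
t=1.540000, y=-1.519675:
  k1 = f(1.540000, -1.519675) = -1.111818
  k2 = f(1.880000, -1.897693) = -0.858546
  y ← -1.519675 + (0.34/2)·(-1.111818 + (-0.858546)) = -1.854637
y(1.88) ≈ -1.8546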